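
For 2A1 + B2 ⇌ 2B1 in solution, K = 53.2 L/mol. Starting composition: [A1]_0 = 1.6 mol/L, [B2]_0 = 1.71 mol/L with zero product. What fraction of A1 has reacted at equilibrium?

Let X = conversion of A1; extent ξ = 1.6X/2 mol/L.
Concentrations: [A1] = 1.6 − 1.6X; [B2] = 1.71 − 0.8X; [B1] = 1.6X.
K = [B1]^2 / ([A1]^2 [B2]).
Solving K = 53.2 for X ∈ (0,1): X = 0.880.

X = 0.880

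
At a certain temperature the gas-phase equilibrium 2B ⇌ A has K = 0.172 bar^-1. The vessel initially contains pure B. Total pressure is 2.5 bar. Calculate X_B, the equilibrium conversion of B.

Let X = conversion of B (basis 1 mol B); extent of reaction ξ = 0.5X.
Mole table: n_B = 1 − X; n_A = 0.5X.
n_T = Σnᵢ = 1 − 0.5X.
Mole fractions y_i = n_i/n_T; K = p_A / (p_B^2) with p_i = y_i·P.
Equating to 0.172 bar^-1 and solving on 0 < X < 1: X = 0.394.

X = 0.394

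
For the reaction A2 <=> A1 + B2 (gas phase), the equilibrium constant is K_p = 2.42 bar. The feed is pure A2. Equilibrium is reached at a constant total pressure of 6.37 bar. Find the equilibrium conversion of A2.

X = 0.525

Basis: 1 mol A2 initially; let X = conversion of A2. Extent ξ = X.
Moles: n_A2 = 1 − X; n_A1 = X; n_B2 = X.
Total moles n_T = 1 + X.
Mole fractions y_i = n_i/n_T; K_p = p_A1 p_B2 / (p_A2) with p_i = y_i·P.
Setting this equal to 2.42 bar and taking the physical root (0 < X < 1) gives X = 0.525.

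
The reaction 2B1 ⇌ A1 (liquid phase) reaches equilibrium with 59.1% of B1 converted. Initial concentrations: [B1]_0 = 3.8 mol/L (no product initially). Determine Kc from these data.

Kc = 0.465 L/mol

Let X = conversion of B1.
Concentrations: [B1] = 3.8 − 3.8X; [A1] = 1.9X.
At X = 0.591: [B1] = 1.55, [A1] = 1.12.
Kc = [A1] / ([B1]^2) = 0.465 L/mol.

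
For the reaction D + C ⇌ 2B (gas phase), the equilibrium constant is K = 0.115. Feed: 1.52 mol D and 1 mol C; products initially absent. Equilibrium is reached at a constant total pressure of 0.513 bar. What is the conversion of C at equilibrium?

X = 0.178

Take 1 mol C as basis and let X be its fractional conversion, so ξ = X.
Species balance: n_D = 1.52 − X; n_C = 1 − X; n_B = 2X.
Since Δν = 0, n_T = 2.52 throughout.
y_i = n_i/n_T, p_i = y_i·P. K = p_B^2 / (p_D p_C).
This yields a degree-2 equation in X; solving on (0,1), X = 0.178.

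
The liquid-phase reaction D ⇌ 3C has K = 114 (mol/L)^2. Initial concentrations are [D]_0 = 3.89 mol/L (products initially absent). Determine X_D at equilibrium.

Let X = conversion of D; extent ξ = 3.89·X mol/L.
Concentrations: [D] = 3.89 − 3.89X; [C] = 11.7X.
K = [C]^3 / ([D]).
Solving K = 114 for X ∈ (0,1): X = 0.514.

X = 0.514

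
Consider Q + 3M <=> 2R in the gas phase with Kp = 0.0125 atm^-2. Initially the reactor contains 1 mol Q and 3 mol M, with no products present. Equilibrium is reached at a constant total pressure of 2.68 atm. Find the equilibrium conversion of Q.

Basis: 1 mol Q initially; let X = conversion of Q. Extent ξ = X.
Mole table: n_Q = 1 − X; n_M = 3 − 3X; n_R = 2X.
n_T = Σnᵢ = 4 − 2X.
y_i = n_i/n_T, p_i = y_i·P. Kp = p_R^2 / (p_Q p_M^3).
This yields a degree-4 equation in X; solving on (0,1), X = 0.152.

X = 0.152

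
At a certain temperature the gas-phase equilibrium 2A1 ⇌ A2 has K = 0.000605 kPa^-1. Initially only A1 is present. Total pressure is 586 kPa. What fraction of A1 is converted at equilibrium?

Take 1 mol A1 as basis and let X be its fractional conversion, so ξ = 0.5X.
Moles: n_A1 = 1 − X; n_A2 = 0.5X.
Summing: n_T = 1 − 0.5X.
y_i = n_i/n_T, p_i = y_i·P. K = p_A2 / (p_A1^2).
Substituting and setting equal to 0.000605 kPa^-1 gives a polynomial in X; the root in (0,1) is X = 0.357.

X = 0.357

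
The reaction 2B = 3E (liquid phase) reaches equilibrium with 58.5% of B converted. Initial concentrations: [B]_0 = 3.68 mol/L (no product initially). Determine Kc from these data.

Let X = conversion of B.
Concentrations: [B] = 3.68 − 3.68X; [E] = 5.52X.
At X = 0.585: [B] = 1.53, [E] = 3.23.
Kc = [E]^3 / ([B]^2) = 14.4 mol/L.

Kc = 14.4 mol/L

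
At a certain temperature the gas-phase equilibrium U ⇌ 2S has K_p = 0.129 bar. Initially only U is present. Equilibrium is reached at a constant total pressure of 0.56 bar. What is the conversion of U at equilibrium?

Let X = conversion of U (basis 1 mol U); extent of reaction ξ = X.
Mole table: n_U = 1 − X; n_S = 2X.
Summing: n_T = 1 + X.
With p_i = (n_i/n_T)P, K_p = p_S^2 / (p_U).
Substituting and setting equal to 0.129 bar gives a polynomial in X; the root in (0,1) is X = 0.233.

X = 0.233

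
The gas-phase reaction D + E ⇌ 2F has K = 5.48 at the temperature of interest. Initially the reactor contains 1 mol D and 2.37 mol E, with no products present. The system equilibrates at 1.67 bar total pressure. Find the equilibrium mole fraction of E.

y_E = 0.481

Basis: 1 mol D initially; let X = conversion of D. Extent ξ = X.
At extent ξ: n_D = 1 − X; n_E = 2.37 − X; n_F = 2X.
Total moles n_T = 3.37 (Δν = 0, constant).
With p_i = (n_i/n_T)P, K = p_F^2 / (p_D p_E).
Substituting and setting equal to 5.48 gives a polynomial in X; the root in (0,1) is X = 0.748.
Then n_E = 1.62, n_T = 3.37, so y_E = 0.481.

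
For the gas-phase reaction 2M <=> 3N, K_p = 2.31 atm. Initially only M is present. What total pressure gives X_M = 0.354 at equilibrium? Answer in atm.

P = 7.58 atm

Take 1 mol M as basis and let X be its fractional conversion, so ξ = 0.5X.
Species balance: n_M = 1 − X; n_N = 1.5X.
Summing: n_T = 1 + 0.5X.
K_p = p_N^3 / (p_M^2) with p_i = (n_i/n_T)·P.
At X = 0.354: the mole-fraction product g(X) = Π y_i^ν_i = 0.3048. Since K_p = g(X)·P^{1}, P = (K_p/g)^(1/1) = (2.31/0.3048)^(1/1) = 7.58 atm.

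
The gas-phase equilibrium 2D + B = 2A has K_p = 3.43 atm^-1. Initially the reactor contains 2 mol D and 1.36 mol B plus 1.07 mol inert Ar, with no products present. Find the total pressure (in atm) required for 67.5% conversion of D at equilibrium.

P = 6.89 atm

Take 2 mol D as basis and let X be its fractional conversion, so ξ = X.
Mole table: n_D = 2 − 2X; n_B = 1.36 − X; n_A = 2X; n_I = 1.07 (inert).
Summing: n_T = 4.43 − X.
K_p = p_A^2 / (p_D^2 p_B) with p_i = (n_i/n_T)·P.
At X = 0.675: the mole-fraction product g(X) = Π y_i^ν_i = 23.65. Since K_p = g(X)·P^{-1}, P = (g/K_p)^(1/1) = (23.65/3.43)^(1/1) = 6.89 atm.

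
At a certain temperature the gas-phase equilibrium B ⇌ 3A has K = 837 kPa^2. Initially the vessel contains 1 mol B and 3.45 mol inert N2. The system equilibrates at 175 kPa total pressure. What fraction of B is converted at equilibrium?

X = 0.264

Take 1 mol B as basis and let X be its fractional conversion, so ξ = X.
At extent ξ: n_B = 1 − X; n_A = 3X; n_I = 3.45 (inert).
Total moles n_T = 4.45 + 2X.
With p_i = (n_i/n_T)P, K = p_A^3 / (p_B).
Substituting and setting equal to 837 kPa^2 gives a polynomial in X; the root in (0,1) is X = 0.264.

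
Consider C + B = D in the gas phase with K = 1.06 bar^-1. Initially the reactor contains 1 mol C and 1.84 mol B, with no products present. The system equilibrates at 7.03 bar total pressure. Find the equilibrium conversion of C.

X = 0.792

Take 1 mol C as basis and let X be its fractional conversion, so ξ = X.
Mole table: n_C = 1 − X; n_B = 1.84 − X; n_D = X.
n_T = Σnᵢ = 2.84 − X.
y_i = n_i/n_T, p_i = y_i·P. K = p_D / (p_C p_B).
Setting this equal to 1.06 bar^-1 and taking the physical root (0 < X < 1) gives X = 0.792.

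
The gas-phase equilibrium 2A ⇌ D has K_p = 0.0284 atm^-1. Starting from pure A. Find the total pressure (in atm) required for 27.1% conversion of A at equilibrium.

P = 7.76 atm

Basis: 1 mol A initially; let X = conversion of A. Extent ξ = 0.5X.
At extent ξ: n_A = 1 − X; n_D = 0.5X.
n_T = Σnᵢ = 1 − 0.5X.
K_p = p_D / (p_A^2) with p_i = (n_i/n_T)·P.
At X = 0.271: the mole-fraction product g(X) = Π y_i^ν_i = 0.2204. Since K_p = g(X)·P^{-1}, P = (g/K_p)^(1/1) = (0.2204/0.0284)^(1/1) = 7.76 atm.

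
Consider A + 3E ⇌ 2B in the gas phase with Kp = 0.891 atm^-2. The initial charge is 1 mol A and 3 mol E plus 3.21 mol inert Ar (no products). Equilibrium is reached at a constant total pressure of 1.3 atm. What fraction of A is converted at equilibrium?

Take 1 mol A as basis and let X be its fractional conversion, so ξ = X.
Moles: n_A = 1 − X; n_E = 3 − 3X; n_B = 2X; n_I = 3.21 (inert).
Summing: n_T = 7.21 − 2X.
y_i = n_i/n_T, p_i = y_i·P. Kp = p_B^2 / (p_A p_E^3).
This yields a degree-4 equation in X; solving on (0,1), X = 0.261.

X = 0.261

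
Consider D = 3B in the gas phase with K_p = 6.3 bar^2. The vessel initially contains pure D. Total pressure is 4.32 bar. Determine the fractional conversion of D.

Let X = conversion of D (basis 1 mol D); extent of reaction ξ = X.
Moles: n_D = 1 − X; n_B = 3X.
n_T = Σnᵢ = 1 + 2X.
With p_i = (n_i/n_T)P, K_p = p_B^3 / (p_D).
Equating to 6.3 bar^2 and solving on 0 < X < 1: X = 0.280.

X = 0.280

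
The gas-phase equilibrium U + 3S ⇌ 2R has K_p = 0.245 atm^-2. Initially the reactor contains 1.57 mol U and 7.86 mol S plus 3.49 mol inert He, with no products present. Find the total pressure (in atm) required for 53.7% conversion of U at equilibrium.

P = 3.65 atm

Let X = conversion of U (basis 1.57 mol U); extent of reaction ξ = 1.57X.
Species balance: n_U = 1.57 − 1.57X; n_S = 7.86 − 4.71X; n_R = 3.14X; n_I = 3.49 (inert).
n_T = Σnᵢ = 12.9 − 3.14X.
K_p = p_R^2 / (p_U p_S^3) with p_i = (n_i/n_T)·P.
At X = 0.537: the mole-fraction product g(X) = Π y_i^ν_i = 3.259. Since K_p = g(X)·P^{-2}, P = (g/K_p)^(1/2) = (3.259/0.245)^(1/2) = 3.65 atm.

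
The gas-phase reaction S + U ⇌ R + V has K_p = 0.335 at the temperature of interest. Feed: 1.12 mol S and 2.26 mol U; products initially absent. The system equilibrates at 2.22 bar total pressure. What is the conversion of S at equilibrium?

Take 1.12 mol S as basis and let X be its fractional conversion, so ξ = 1.12X.
At extent ξ: n_S = 1.12 − 1.12X; n_U = 2.26 − 1.12X; n_R = 1.12X; n_V = 1.12X.
Since Δν = 0, n_T = 3.38 throughout.
y_i = n_i/n_T, p_i = y_i·P. K_p = p_R p_V / (p_S p_U).
Equating to 0.335 and solving on 0 < X < 1: X = 0.503.

X = 0.503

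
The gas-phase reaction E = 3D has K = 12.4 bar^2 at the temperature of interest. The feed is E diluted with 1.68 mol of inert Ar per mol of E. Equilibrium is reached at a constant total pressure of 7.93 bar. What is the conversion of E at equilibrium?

Take 1 mol E as basis and let X be its fractional conversion, so ξ = X.
Mole table: n_E = 1 − X; n_D = 3X; n_I = 1.68 (inert).
n_T = Σnᵢ = 2.68 + 2X.
With p_i = (n_i/n_T)P, K = p_D^3 / (p_E).
Equating to 12.4 bar^2 and solving on 0 < X < 1: X = 0.377.

X = 0.377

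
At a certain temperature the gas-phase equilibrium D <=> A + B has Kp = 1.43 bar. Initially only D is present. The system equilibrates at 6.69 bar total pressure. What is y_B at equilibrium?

Take 1 mol D as basis and let X be its fractional conversion, so ξ = X.
Mole table: n_D = 1 − X; n_A = X; n_B = X.
Total moles n_T = 1 + X.
Mole fractions y_i = n_i/n_T; Kp = p_A p_B / (p_D) with p_i = y_i·P.
Equating to 1.43 bar and solving on 0 < X < 1: X = 0.420.
Then n_B = 0.42, n_T = 1.42, so y_B = 0.296.

y_B = 0.296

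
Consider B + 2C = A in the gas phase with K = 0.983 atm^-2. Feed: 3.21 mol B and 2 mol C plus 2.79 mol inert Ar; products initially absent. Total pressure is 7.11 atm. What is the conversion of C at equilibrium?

X = 0.746

Take 2 mol C as basis and let X be its fractional conversion, so ξ = X.
Moles: n_B = 3.21 − X; n_C = 2 − 2X; n_A = X; n_I = 2.79 (inert).
n_T = Σnᵢ = 8 − 2X.
Mole fractions y_i = n_i/n_T; K = p_A / (p_B p_C^2) with p_i = y_i·P.
This yields a degree-3 equation in X; solving on (0,1), X = 0.746.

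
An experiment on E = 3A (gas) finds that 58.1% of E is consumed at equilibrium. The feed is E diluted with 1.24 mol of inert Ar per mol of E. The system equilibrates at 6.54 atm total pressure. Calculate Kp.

Kp = 46.7 atm^2

Let X = conversion of E (basis 1 mol E); extent of reaction ξ = X.
Species balance: n_E = 1 − X; n_A = 3X; n_I = 1.24 (inert).
Summing: n_T = 2.24 + 2X.
At X = 0.581: n_E = 0.419, n_A = 1.74, n_T = 3.4.
p_i = (n_i/n_T)·P. Kp = p_A^3 / (p_E) = 46.7 atm^2.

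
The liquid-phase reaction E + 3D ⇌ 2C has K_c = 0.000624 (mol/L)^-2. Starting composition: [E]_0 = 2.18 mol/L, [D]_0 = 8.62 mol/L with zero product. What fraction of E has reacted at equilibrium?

Let X = conversion of E; extent ξ = 2.18·X mol/L.
Concentrations: [E] = 2.18 − 2.18X; [D] = 8.62 − 6.54X; [C] = 4.36X.
K_c = [C]^2 / ([E] [D]^3).
Setting equal to 0.000624 and solving for X on (0,1) gives X = 0.161.

X = 0.161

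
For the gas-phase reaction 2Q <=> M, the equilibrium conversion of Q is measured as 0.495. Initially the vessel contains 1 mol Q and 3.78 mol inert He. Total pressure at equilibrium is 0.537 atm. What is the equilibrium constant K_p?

K_p = 8.19 atm^-1

Let X = conversion of Q (basis 1 mol Q); extent of reaction ξ = 0.5X.
Moles: n_Q = 1 − X; n_M = 0.5X; n_I = 3.78 (inert).
Summing: n_T = 4.78 − 0.5X.
At X = 0.495: n_Q = 0.505, n_M = 0.247, n_T = 4.53.
p_i = (n_i/n_T)·P. K_p = p_M / (p_Q^2) = 8.19 atm^-1.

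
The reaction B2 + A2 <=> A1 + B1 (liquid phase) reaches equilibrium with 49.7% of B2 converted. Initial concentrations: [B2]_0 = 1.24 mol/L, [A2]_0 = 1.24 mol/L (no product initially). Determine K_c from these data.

Let X = conversion of B2.
Concentrations: [B2] = 1.24 − 1.24X; [A2] = 1.24 − 1.24X; [A1] = 1.24X; [B1] = 1.24X.
At X = 0.497: [B2] = 0.624, [A2] = 0.624, [A1] = 0.616, [B1] = 0.616.
K_c = [A1] [B1] / ([B2] [A2]) = 0.976.

K_c = 0.976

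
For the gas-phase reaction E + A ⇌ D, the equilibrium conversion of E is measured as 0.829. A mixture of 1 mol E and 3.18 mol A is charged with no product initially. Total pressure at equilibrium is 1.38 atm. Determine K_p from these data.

Let X = conversion of E (basis 1 mol E); extent of reaction ξ = X.
Species balance: n_E = 1 − X; n_A = 3.18 − X; n_D = X.
Total moles n_T = 4.18 − X.
At X = 0.829: n_E = 0.171, n_A = 2.35, n_D = 0.829, n_T = 3.35.
p_i = (n_i/n_T)·P. K_p = p_D / (p_E p_A) = 5.01 atm^-1.

K_p = 5.01 atm^-1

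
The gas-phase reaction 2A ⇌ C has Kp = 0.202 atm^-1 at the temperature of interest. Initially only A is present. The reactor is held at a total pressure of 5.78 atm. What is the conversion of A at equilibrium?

Take 1 mol A as basis and let X be its fractional conversion, so ξ = 0.5X.
Species balance: n_A = 1 − X; n_C = 0.5X.
n_T = Σnᵢ = 1 − 0.5X.
y_i = n_i/n_T, p_i = y_i·P. Kp = p_C / (p_A^2).
Setting this equal to 0.202 atm^-1 and taking the physical root (0 < X < 1) gives X = 0.580.

X = 0.580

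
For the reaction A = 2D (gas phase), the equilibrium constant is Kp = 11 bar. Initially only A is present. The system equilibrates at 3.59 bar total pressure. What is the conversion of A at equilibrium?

X = 0.659

Basis: 1 mol A initially; let X = conversion of A. Extent ξ = X.
Moles: n_A = 1 − X; n_D = 2X.
Summing: n_T = 1 + X.
Mole fractions y_i = n_i/n_T; Kp = p_D^2 / (p_A) with p_i = y_i·P.
Equating to 11 bar and solving on 0 < X < 1: X = 0.659.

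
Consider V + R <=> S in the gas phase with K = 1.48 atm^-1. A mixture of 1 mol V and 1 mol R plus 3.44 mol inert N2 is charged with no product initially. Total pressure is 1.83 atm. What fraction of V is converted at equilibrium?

Basis: 1 mol V initially; let X = conversion of V. Extent ξ = X.
At extent ξ: n_V = 1 − X; n_R = 1 − X; n_S = X; n_I = 3.44 (inert).
Summing: n_T = 5.44 − X.
With p_i = (n_i/n_T)P, K = p_S / (p_V p_R).
Setting this equal to 1.48 atm^-1 and taking the physical root (0 < X < 1) gives X = 0.275.

X = 0.275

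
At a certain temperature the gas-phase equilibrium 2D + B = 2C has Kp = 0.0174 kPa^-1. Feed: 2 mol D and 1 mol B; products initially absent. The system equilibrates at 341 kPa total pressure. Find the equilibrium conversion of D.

X = 0.518

Let X = conversion of D (basis 2 mol D); extent of reaction ξ = X.
Species balance: n_D = 2 − 2X; n_B = 1 − X; n_C = 2X.
Summing: n_T = 3 − X.
Mole fractions y_i = n_i/n_T; Kp = p_C^2 / (p_D^2 p_B) with p_i = y_i·P.
Substituting and setting equal to 0.0174 kPa^-1 gives a polynomial in X; the root in (0,1) is X = 0.518.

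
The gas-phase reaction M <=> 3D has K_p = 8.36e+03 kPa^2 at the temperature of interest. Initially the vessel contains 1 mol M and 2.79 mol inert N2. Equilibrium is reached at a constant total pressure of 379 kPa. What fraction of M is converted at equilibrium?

Let X = conversion of M (basis 1 mol M); extent of reaction ξ = X.
Moles: n_M = 1 − X; n_D = 3X; n_I = 2.79 (inert).
n_T = Σnᵢ = 3.79 + 2X.
y_i = n_i/n_T, p_i = y_i·P. K_p = p_D^3 / (p_M).
Setting this equal to 8.36e+03 kPa^2 and taking the physical root (0 < X < 1) gives X = 0.307.

X = 0.307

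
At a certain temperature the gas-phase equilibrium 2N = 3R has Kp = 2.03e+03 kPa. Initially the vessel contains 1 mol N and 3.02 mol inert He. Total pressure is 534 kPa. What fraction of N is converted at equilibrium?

X = 0.723

Let X = conversion of N (basis 1 mol N); extent of reaction ξ = 0.5X.
Moles: n_N = 1 − X; n_R = 1.5X; n_I = 3.02 (inert).
Total moles n_T = 4.02 + 0.5X.
Mole fractions y_i = n_i/n_T; Kp = p_R^3 / (p_N^2) with p_i = y_i·P.
Setting this equal to 2.03e+03 kPa and taking the physical root (0 < X < 1) gives X = 0.723.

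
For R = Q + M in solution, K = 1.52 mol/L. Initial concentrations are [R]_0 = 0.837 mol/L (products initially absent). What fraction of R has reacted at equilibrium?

Let X = conversion of R; extent ξ = 0.837·X mol/L.
Concentrations: [R] = 0.837 − 0.837X; [Q] = 0.837X; [M] = 0.837X.
K = [Q] [M] / ([R]).
Equating to 1.52 mol/L: the physical root is X = 0.717.

X = 0.717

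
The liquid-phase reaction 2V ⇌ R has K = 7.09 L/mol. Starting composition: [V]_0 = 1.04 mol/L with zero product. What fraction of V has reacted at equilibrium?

Let X = conversion of V; extent ξ = 1.04X/2 mol/L.
Concentrations: [V] = 1.04 − 1.04X; [R] = 0.52X.
K = [R] / ([V]^2).
Equating to 7.09 L/mol: the physical root is X = 0.771.

X = 0.771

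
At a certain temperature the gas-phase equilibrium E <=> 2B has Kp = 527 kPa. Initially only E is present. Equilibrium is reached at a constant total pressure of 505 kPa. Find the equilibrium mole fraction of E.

Let X = conversion of E (basis 1 mol E); extent of reaction ξ = X.
Mole table: n_E = 1 − X; n_B = 2X.
Total moles n_T = 1 + X.
Mole fractions y_i = n_i/n_T; Kp = p_B^2 / (p_E) with p_i = y_i·P.
Setting this equal to 527 kPa and taking the physical root (0 < X < 1) gives X = 0.455.
Then n_E = 0.545, n_T = 1.45, so y_E = 0.375.

y_E = 0.375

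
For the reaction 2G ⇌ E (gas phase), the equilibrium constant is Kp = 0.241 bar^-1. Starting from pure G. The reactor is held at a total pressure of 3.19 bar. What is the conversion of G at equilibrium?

Let X = conversion of G (basis 1 mol G); extent of reaction ξ = 0.5X.
Mole table: n_G = 1 − X; n_E = 0.5X.
n_T = Σnᵢ = 1 − 0.5X.
Mole fractions y_i = n_i/n_T; Kp = p_E / (p_G^2) with p_i = y_i·P.
Setting this equal to 0.241 bar^-1 and taking the physical root (0 < X < 1) gives X = 0.505.

X = 0.505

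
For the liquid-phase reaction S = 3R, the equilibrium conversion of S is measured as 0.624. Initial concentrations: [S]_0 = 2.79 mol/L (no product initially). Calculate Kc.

Let X = conversion of S.
Concentrations: [S] = 2.79 − 2.79X; [R] = 8.37X.
At X = 0.624: [S] = 1.05, [R] = 5.22.
Kc = [R]^3 / ([S]) = 136 (mol/L)^2.

Kc = 136 (mol/L)^2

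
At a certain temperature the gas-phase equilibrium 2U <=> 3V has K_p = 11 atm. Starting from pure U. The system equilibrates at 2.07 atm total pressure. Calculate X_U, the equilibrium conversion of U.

Basis: 1 mol U initially; let X = conversion of U. Extent ξ = 0.5X.
Moles: n_U = 1 − X; n_V = 1.5X.
Summing: n_T = 1 + 0.5X.
Mole fractions y_i = n_i/n_T; K_p = p_V^3 / (p_U^2) with p_i = y_i·P.
Equating to 11 atm and solving on 0 < X < 1: X = 0.643.

X = 0.643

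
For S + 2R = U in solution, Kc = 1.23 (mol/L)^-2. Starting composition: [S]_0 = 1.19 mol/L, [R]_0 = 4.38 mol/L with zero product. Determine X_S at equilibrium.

Let X = conversion of S; extent ξ = 1.19·X mol/L.
Concentrations: [S] = 1.19 − 1.19X; [R] = 4.38 − 2.38X; [U] = 1.19X.
Kc = [U] / ([S] [R]^2).
Solving Kc = 1.23 for X ∈ (0,1): X = 0.868.

X = 0.868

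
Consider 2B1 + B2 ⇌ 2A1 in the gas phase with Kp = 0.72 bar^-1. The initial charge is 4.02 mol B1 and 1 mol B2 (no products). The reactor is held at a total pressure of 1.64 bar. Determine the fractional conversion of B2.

X = 0.525

Let X = conversion of B2 (basis 1 mol B2); extent of reaction ξ = X.
At extent ξ: n_B1 = 4.02 − 2X; n_B2 = 1 − X; n_A1 = 2X.
n_T = Σnᵢ = 5.02 − X.
y_i = n_i/n_T, p_i = y_i·P. Kp = p_A1^2 / (p_B1^2 p_B2).
This yields a degree-3 equation in X; solving on (0,1), X = 0.525.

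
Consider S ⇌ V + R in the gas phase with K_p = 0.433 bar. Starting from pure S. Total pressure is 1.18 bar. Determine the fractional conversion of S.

X = 0.518

Basis: 1 mol S initially; let X = conversion of S. Extent ξ = X.
At extent ξ: n_S = 1 − X; n_V = X; n_R = X.
n_T = Σnᵢ = 1 + X.
With p_i = (n_i/n_T)P, K_p = p_V p_R / (p_S).
Setting this equal to 0.433 bar and taking the physical root (0 < X < 1) gives X = 0.518.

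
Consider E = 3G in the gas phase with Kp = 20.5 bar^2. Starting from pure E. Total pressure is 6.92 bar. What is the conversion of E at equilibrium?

X = 0.306

Basis: 1 mol E initially; let X = conversion of E. Extent ξ = X.
Moles: n_E = 1 − X; n_G = 3X.
Summing: n_T = 1 + 2X.
y_i = n_i/n_T, p_i = y_i·P. Kp = p_G^3 / (p_E).
Substituting and setting equal to 20.5 bar^2 gives a polynomial in X; the root in (0,1) is X = 0.306.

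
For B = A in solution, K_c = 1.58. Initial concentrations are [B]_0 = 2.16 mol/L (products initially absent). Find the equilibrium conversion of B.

Let X = conversion of B; extent ξ = 2.16·X mol/L.
Concentrations: [B] = 2.16 − 2.16X; [A] = 2.16X.
K_c = [A] / ([B]).
Setting equal to 1.58 and solving for X on (0,1) gives X = 0.612.

X = 0.612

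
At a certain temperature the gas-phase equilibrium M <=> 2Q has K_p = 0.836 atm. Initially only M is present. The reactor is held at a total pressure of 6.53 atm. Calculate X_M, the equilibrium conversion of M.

Take 1 mol M as basis and let X be its fractional conversion, so ξ = X.
Species balance: n_M = 1 − X; n_Q = 2X.
Summing: n_T = 1 + X.
With p_i = (n_i/n_T)P, K_p = p_Q^2 / (p_M).
Substituting and setting equal to 0.836 atm gives a polynomial in X; the root in (0,1) is X = 0.176.

X = 0.176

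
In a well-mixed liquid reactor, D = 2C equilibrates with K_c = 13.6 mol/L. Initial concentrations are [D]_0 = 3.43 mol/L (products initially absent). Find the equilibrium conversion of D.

Let X = conversion of D; extent ξ = 3.43·X mol/L.
Concentrations: [D] = 3.43 − 3.43X; [C] = 6.86X.
K_c = [C]^2 / ([D]).
Setting equal to 13.6 and solving for X on (0,1) gives X = 0.617.

X = 0.617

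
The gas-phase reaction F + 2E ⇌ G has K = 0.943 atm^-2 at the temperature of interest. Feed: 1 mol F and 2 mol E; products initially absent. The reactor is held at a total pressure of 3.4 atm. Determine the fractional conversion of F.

Take 1 mol F as basis and let X be its fractional conversion, so ξ = X.
Species balance: n_F = 1 − X; n_E = 2 − 2X; n_G = X.
Summing: n_T = 3 − 2X.
Mole fractions y_i = n_i/n_T; K = p_G / (p_F p_E^2) with p_i = y_i·P.
Setting this equal to 0.943 atm^-2 and taking the physical root (0 < X < 1) gives X = 0.649.

X = 0.649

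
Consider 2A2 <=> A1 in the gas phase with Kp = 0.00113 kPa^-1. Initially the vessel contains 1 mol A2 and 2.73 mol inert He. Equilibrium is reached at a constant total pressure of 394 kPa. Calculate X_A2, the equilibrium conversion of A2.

Take 1 mol A2 as basis and let X be its fractional conversion, so ξ = 0.5X.
Mole table: n_A2 = 1 − X; n_A1 = 0.5X; n_I = 2.73 (inert).
n_T = Σnᵢ = 3.73 − 0.5X.
y_i = n_i/n_T, p_i = y_i·P. Kp = p_A1 / (p_A2^2).
Equating to 0.00113 kPa^-1 and solving on 0 < X < 1: X = 0.169.

X = 0.169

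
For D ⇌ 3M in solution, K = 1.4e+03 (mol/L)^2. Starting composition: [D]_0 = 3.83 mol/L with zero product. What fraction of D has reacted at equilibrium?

X = 0.835

Let X = conversion of D; extent ξ = 3.83·X mol/L.
Concentrations: [D] = 3.83 − 3.83X; [M] = 11.5X.
K = [M]^3 / ([D]).
This equals 1.4e+03 at X = 0.835 (the root in 0 < X < 1).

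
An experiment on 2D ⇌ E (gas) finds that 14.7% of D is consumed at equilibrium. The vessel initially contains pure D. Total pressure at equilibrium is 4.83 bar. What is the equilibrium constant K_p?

K_p = 0.0194 bar^-1

Basis: 1 mol D initially; let X = conversion of D. Extent ξ = 0.5X.
Moles: n_D = 1 − X; n_E = 0.5X.
n_T = Σnᵢ = 1 − 0.5X.
At X = 0.147: n_D = 0.853, n_E = 0.0735, n_T = 0.926.
p_i = (n_i/n_T)·P. K_p = p_E / (p_D^2) = 0.0194 bar^-1.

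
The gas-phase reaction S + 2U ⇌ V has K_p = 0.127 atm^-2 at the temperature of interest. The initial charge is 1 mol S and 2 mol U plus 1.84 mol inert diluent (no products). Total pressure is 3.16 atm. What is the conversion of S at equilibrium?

Basis: 1 mol S initially; let X = conversion of S. Extent ξ = X.
Species balance: n_S = 1 − X; n_U = 2 − 2X; n_V = X; n_I = 1.84 (inert).
Total moles n_T = 4.84 − 2X.
With p_i = (n_i/n_T)P, K_p = p_V / (p_S p_U^2).
Setting this equal to 0.127 atm^-2 and taking the physical root (0 < X < 1) gives X = 0.151.

X = 0.151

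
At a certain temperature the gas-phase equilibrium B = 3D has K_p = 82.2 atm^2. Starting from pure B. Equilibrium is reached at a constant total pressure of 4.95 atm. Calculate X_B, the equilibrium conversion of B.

X = 0.619

Take 1 mol B as basis and let X be its fractional conversion, so ξ = X.
At extent ξ: n_B = 1 − X; n_D = 3X.
Summing: n_T = 1 + 2X.
Mole fractions y_i = n_i/n_T; K_p = p_D^3 / (p_B) with p_i = y_i·P.
Equating to 82.2 atm^2 and solving on 0 < X < 1: X = 0.619.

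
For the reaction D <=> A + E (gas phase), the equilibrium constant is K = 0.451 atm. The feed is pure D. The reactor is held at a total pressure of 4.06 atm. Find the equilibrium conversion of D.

X = 0.316

Take 1 mol D as basis and let X be its fractional conversion, so ξ = X.
Species balance: n_D = 1 − X; n_A = X; n_E = X.
Total moles n_T = 1 + X.
With p_i = (n_i/n_T)P, K = p_A p_E / (p_D).
This yields a degree-2 equation in X; solving on (0,1), X = 0.316.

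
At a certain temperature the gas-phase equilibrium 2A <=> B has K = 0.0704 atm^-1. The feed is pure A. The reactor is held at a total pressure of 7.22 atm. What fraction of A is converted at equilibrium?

Let X = conversion of A (basis 1 mol A); extent of reaction ξ = 0.5X.
Species balance: n_A = 1 − X; n_B = 0.5X.
Summing: n_T = 1 − 0.5X.
With p_i = (n_i/n_T)P, K = p_B / (p_A^2).
Substituting and setting equal to 0.0704 atm^-1 gives a polynomial in X; the root in (0,1) is X = 0.426.

X = 0.426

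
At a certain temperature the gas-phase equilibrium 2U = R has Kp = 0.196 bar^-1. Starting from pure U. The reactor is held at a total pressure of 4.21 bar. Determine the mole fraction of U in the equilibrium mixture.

y_U = 0.651

Let X = conversion of U (basis 1 mol U); extent of reaction ξ = 0.5X.
Mole table: n_U = 1 − X; n_R = 0.5X.
n_T = Σnᵢ = 1 − 0.5X.
y_i = n_i/n_T, p_i = y_i·P. Kp = p_R / (p_U^2).
Setting this equal to 0.196 bar^-1 and taking the physical root (0 < X < 1) gives X = 0.518.
Then n_U = 0.482, n_T = 0.741, so y_U = 0.651.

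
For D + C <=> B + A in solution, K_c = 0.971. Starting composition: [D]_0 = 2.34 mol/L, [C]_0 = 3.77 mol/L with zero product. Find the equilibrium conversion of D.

Let X = conversion of D; extent ξ = 2.34·X mol/L.
Concentrations: [D] = 2.34 − 2.34X; [C] = 3.77 − 2.34X; [B] = 2.34X; [A] = 2.34X.
K_c = [B] [A] / ([D] [C]).
This equals 0.971 at X = 0.613 (the root in 0 < X < 1).

X = 0.613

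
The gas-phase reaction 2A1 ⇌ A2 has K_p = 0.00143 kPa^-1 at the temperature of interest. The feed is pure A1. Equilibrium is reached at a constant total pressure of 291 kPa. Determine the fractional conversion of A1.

X = 0.387

Let X = conversion of A1 (basis 1 mol A1); extent of reaction ξ = 0.5X.
Species balance: n_A1 = 1 − X; n_A2 = 0.5X.
n_T = Σnᵢ = 1 − 0.5X.
y_i = n_i/n_T, p_i = y_i·P. K_p = p_A2 / (p_A1^2).
Substituting and setting equal to 0.00143 kPa^-1 gives a polynomial in X; the root in (0,1) is X = 0.387.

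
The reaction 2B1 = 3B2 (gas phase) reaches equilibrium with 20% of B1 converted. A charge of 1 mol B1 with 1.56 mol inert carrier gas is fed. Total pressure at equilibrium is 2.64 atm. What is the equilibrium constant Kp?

Let X = conversion of B1 (basis 1 mol B1); extent of reaction ξ = 0.5X.
Moles: n_B1 = 1 − X; n_B2 = 1.5X; n_I = 1.56 (inert).
Summing: n_T = 2.56 + 0.5X.
At X = 0.2: n_B1 = 0.8, n_B2 = 0.3, n_T = 2.66.
p_i = (n_i/n_T)·P. Kp = p_B2^3 / (p_B1^2) = 0.0419 atm.

Kp = 0.0419 atm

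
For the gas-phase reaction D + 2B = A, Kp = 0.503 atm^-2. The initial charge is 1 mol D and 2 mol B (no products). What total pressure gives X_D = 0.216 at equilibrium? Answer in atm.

Let X = conversion of D (basis 1 mol D); extent of reaction ξ = X.
Moles: n_D = 1 − X; n_B = 2 − 2X; n_A = X.
Total moles n_T = 3 − 2X.
Kp = p_A / (p_D p_B^2) with p_i = (n_i/n_T)·P.
At X = 0.216: the mole-fraction product g(X) = Π y_i^ν_i = 0.739. Since Kp = g(X)·P^{-2}, P = (g/Kp)^(1/2) = (0.739/0.503)^(1/2) = 1.21 atm.

P = 1.21 atm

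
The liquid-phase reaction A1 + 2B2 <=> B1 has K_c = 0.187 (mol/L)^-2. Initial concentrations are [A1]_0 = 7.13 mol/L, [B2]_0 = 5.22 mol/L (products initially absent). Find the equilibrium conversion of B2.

X = 0.732

Let X = conversion of B2; extent ξ = 5.22X/2 mol/L.
Concentrations: [A1] = 7.13 − 2.61X; [B2] = 5.22 − 5.22X; [B1] = 2.61X.
K_c = [B1] / ([A1] [B2]^2).
Solving K_c = 0.187 for X ∈ (0,1): X = 0.732.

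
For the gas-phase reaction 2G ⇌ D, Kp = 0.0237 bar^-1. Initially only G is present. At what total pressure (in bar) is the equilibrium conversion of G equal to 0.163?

Basis: 1 mol G initially; let X = conversion of G. Extent ξ = 0.5X.
At extent ξ: n_G = 1 − X; n_D = 0.5X.
Total moles n_T = 1 − 0.5X.
Kp = p_D / (p_G^2) with p_i = (n_i/n_T)·P.
At X = 0.163: the mole-fraction product g(X) = Π y_i^ν_i = 0.1069. Since Kp = g(X)·P^{-1}, P = (g/Kp)^(1/1) = (0.1069/0.0237)^(1/1) = 4.51 bar.

P = 4.51 bar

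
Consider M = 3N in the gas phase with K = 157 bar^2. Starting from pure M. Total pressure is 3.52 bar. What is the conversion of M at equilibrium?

Let X = conversion of M (basis 1 mol M); extent of reaction ξ = X.
Mole table: n_M = 1 − X; n_N = 3X.
n_T = Σnᵢ = 1 + 2X.
With p_i = (n_i/n_T)P, K = p_N^3 / (p_M).
Equating to 157 bar^2 and solving on 0 < X < 1: X = 0.828.

X = 0.828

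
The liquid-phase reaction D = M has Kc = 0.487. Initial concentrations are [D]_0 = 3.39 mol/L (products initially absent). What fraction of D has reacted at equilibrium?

X = 0.328

Let X = conversion of D; extent ξ = 3.39·X mol/L.
Concentrations: [D] = 3.39 − 3.39X; [M] = 3.39X.
Kc = [M] / ([D]).
This equals 0.487 at X = 0.328 (the root in 0 < X < 1).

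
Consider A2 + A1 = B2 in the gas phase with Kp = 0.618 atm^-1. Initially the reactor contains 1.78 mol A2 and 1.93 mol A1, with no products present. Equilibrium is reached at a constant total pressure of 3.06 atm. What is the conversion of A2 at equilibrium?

Basis: 1.78 mol A2 initially; let X = conversion of A2. Extent ξ = 1.78X.
Mole table: n_A2 = 1.78 − 1.78X; n_A1 = 1.93 − 1.78X; n_B2 = 1.78X.
Total moles n_T = 3.71 − 1.78X.
y_i = n_i/n_T, p_i = y_i·P. Kp = p_B2 / (p_A2 p_A1).
Substituting and setting equal to 0.618 atm^-1 gives a polynomial in X; the root in (0,1) is X = 0.428.

X = 0.428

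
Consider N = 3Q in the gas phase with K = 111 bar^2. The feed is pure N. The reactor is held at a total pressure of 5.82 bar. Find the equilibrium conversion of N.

X = 0.615

Basis: 1 mol N initially; let X = conversion of N. Extent ξ = X.
Species balance: n_N = 1 − X; n_Q = 3X.
Total moles n_T = 1 + 2X.
Mole fractions y_i = n_i/n_T; K = p_Q^3 / (p_N) with p_i = y_i·P.
Setting this equal to 111 bar^2 and taking the physical root (0 < X < 1) gives X = 0.615.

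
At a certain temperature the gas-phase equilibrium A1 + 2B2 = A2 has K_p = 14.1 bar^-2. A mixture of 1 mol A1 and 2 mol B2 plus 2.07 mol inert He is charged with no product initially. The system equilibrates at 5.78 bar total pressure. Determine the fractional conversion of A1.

X = 0.828

Take 1 mol A1 as basis and let X be its fractional conversion, so ξ = X.
Mole table: n_A1 = 1 − X; n_B2 = 2 − 2X; n_A2 = X; n_I = 2.07 (inert).
Total moles n_T = 5.07 − 2X.
y_i = n_i/n_T, p_i = y_i·P. K_p = p_A2 / (p_A1 p_B2^2).
Substituting and setting equal to 14.1 bar^-2 gives a polynomial in X; the root in (0,1) is X = 0.828.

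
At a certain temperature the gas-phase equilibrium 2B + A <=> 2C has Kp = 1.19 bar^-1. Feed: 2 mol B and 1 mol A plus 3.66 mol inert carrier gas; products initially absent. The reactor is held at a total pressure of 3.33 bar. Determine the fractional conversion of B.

Basis: 2 mol B initially; let X = conversion of B. Extent ξ = X.
Moles: n_B = 2 − 2X; n_A = 1 − X; n_C = 2X; n_I = 3.66 (inert).
n_T = Σnᵢ = 6.66 − X.
Mole fractions y_i = n_i/n_T; Kp = p_C^2 / (p_B^2 p_A) with p_i = y_i·P.
Substituting and setting equal to 1.19 bar^-1 gives a polynomial in X; the root in (0,1) is X = 0.384.

X = 0.384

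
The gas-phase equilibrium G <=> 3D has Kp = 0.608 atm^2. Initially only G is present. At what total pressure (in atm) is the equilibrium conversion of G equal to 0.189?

P = 2.27 atm

Let X = conversion of G (basis 1 mol G); extent of reaction ξ = X.
Species balance: n_G = 1 − X; n_D = 3X.
Summing: n_T = 1 + 2X.
Kp = p_D^3 / (p_G) with p_i = (n_i/n_T)·P.
At X = 0.189: the mole-fraction product g(X) = Π y_i^ν_i = 0.1184. Since Kp = g(X)·P^{2}, P = (Kp/g)^(1/2) = (0.608/0.1184)^(1/2) = 2.27 atm.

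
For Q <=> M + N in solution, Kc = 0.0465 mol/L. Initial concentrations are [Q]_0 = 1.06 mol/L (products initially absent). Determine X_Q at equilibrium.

X = 0.189

Let X = conversion of Q; extent ξ = 1.06·X mol/L.
Concentrations: [Q] = 1.06 − 1.06X; [M] = 1.06X; [N] = 1.06X.
Kc = [M] [N] / ([Q]).
Setting equal to 0.0465 and solving for X on (0,1) gives X = 0.189.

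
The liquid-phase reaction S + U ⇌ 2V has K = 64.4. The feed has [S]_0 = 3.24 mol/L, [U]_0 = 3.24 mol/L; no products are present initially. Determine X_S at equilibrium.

Let X = conversion of S; extent ξ = 3.24·X mol/L.
Concentrations: [S] = 3.24 − 3.24X; [U] = 3.24 − 3.24X; [V] = 6.48X.
K = [V]^2 / ([S] [U]).
This equals 64.4 at X = 0.800 (the root in 0 < X < 1).

X = 0.800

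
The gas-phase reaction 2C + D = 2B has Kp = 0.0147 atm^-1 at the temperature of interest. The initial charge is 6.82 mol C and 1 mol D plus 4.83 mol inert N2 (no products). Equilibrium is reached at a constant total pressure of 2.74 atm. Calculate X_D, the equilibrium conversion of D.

Take 1 mol D as basis and let X be its fractional conversion, so ξ = X.
At extent ξ: n_C = 6.82 − 2X; n_D = 1 − X; n_B = 2X; n_I = 4.83 (inert).
Total moles n_T = 12.7 − X.
y_i = n_i/n_T, p_i = y_i·P. Kp = p_B^2 / (p_C^2 p_D).
This yields a degree-3 equation in X; solving on (0,1), X = 0.168.

X = 0.168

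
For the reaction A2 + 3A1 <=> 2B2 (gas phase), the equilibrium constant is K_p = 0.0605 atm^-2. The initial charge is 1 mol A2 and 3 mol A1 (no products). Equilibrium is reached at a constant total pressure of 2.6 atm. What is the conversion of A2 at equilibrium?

Basis: 1 mol A2 initially; let X = conversion of A2. Extent ξ = X.
Species balance: n_A2 = 1 − X; n_A1 = 3 − 3X; n_B2 = 2X.
Total moles n_T = 4 − 2X.
y_i = n_i/n_T, p_i = y_i·P. K_p = p_B2^2 / (p_A2 p_A1^3).
Setting this equal to 0.0605 atm^-2 and taking the physical root (0 < X < 1) gives X = 0.261.

X = 0.261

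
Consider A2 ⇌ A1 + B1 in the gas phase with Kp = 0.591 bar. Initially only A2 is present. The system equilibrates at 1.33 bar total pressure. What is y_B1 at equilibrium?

y_B1 = 0.357

Basis: 1 mol A2 initially; let X = conversion of A2. Extent ξ = X.
At extent ξ: n_A2 = 1 − X; n_A1 = X; n_B1 = X.
Total moles n_T = 1 + X.
With p_i = (n_i/n_T)P, Kp = p_A1 p_B1 / (p_A2).
Substituting and setting equal to 0.591 bar gives a polynomial in X; the root in (0,1) is X = 0.555.
Then n_B1 = 0.555, n_T = 1.55, so y_B1 = 0.357.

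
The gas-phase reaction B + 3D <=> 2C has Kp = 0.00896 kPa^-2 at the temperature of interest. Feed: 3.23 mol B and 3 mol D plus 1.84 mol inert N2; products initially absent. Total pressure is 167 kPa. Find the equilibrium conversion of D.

Take 3 mol D as basis and let X be its fractional conversion, so ξ = X.
Species balance: n_B = 3.23 − X; n_D = 3 − 3X; n_C = 2X; n_I = 1.84 (inert).
Total moles n_T = 8.07 − 2X.
With p_i = (n_i/n_T)P, Kp = p_C^2 / (p_B p_D^3).
This yields a degree-4 equation in X; solving on (0,1), X = 0.811.

X = 0.811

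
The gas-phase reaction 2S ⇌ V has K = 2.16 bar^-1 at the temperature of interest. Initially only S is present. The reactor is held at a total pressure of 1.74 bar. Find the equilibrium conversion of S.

Let X = conversion of S (basis 1 mol S); extent of reaction ξ = 0.5X.
Mole table: n_S = 1 − X; n_V = 0.5X.
n_T = Σnᵢ = 1 − 0.5X.
With p_i = (n_i/n_T)P, K = p_V / (p_S^2).
Setting this equal to 2.16 bar^-1 and taking the physical root (0 < X < 1) gives X = 0.750.

X = 0.750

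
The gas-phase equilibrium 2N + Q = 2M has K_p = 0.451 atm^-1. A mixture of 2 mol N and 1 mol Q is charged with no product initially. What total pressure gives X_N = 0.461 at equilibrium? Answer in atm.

Let X = conversion of N (basis 2 mol N); extent of reaction ξ = X.
Species balance: n_N = 2 − 2X; n_Q = 1 − X; n_M = 2X.
Summing: n_T = 3 − X.
K_p = p_M^2 / (p_N^2 p_Q) with p_i = (n_i/n_T)·P.
At X = 0.461: the mole-fraction product g(X) = Π y_i^ν_i = 3.446. Since K_p = g(X)·P^{-1}, P = (g/K_p)^(1/1) = (3.446/0.451)^(1/1) = 7.64 atm.

P = 7.64 atm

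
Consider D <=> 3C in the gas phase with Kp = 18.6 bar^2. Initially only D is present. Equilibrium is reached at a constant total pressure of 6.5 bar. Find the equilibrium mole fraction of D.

Take 1 mol D as basis and let X be its fractional conversion, so ξ = X.
Species balance: n_D = 1 − X; n_C = 3X.
Summing: n_T = 1 + 2X.
With p_i = (n_i/n_T)P, Kp = p_C^3 / (p_D).
Substituting and setting equal to 18.6 bar^2 gives a polynomial in X; the root in (0,1) is X = 0.309.
Then n_D = 0.691, n_T = 1.62, so y_D = 0.427.

y_D = 0.427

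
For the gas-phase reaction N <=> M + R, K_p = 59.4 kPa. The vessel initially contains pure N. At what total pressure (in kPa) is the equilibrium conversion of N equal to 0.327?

P = 496 kPa

Take 1 mol N as basis and let X be its fractional conversion, so ξ = X.
Moles: n_N = 1 − X; n_M = X; n_R = X.
n_T = Σnᵢ = 1 + X.
K_p = p_M p_R / (p_N) with p_i = (n_i/n_T)·P.
At X = 0.327: the mole-fraction product g(X) = Π y_i^ν_i = 0.1197. Since K_p = g(X)·P^{1}, P = (K_p/g)^(1/1) = (59.4/0.1197)^(1/1) = 496 kPa.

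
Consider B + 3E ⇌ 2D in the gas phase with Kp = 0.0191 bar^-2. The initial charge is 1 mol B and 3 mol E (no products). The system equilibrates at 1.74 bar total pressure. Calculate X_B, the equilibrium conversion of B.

Let X = conversion of B (basis 1 mol B); extent of reaction ξ = X.
At extent ξ: n_B = 1 − X; n_E = 3 − 3X; n_D = 2X.
n_T = Σnᵢ = 4 − 2X.
With p_i = (n_i/n_T)P, Kp = p_D^2 / (p_B p_E^3).
This yields a degree-4 equation in X; solving on (0,1), X = 0.127.

X = 0.127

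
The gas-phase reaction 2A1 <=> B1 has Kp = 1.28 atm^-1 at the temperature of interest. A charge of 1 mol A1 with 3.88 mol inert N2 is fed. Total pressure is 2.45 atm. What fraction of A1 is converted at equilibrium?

Basis: 1 mol A1 initially; let X = conversion of A1. Extent ξ = 0.5X.
Moles: n_A1 = 1 − X; n_B1 = 0.5X; n_I = 3.88 (inert).
Total moles n_T = 4.88 − 0.5X.
y_i = n_i/n_T, p_i = y_i·P. Kp = p_B1 / (p_A1^2).
Equating to 1.28 atm^-1 and solving on 0 < X < 1: X = 0.433.

X = 0.433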